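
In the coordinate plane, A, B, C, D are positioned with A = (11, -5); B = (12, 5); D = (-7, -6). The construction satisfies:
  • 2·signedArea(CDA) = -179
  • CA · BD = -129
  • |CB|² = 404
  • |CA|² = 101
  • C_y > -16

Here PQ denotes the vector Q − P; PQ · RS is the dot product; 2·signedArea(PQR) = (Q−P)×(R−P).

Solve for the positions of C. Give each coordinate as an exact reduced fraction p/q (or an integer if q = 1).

C = (10, -15)

1. C_x = 10  [2·signedArea(CDA) = -179 ∩ CA · BD = -129]
2. C_y = -15  [2·signedArea(CDA) = -179 ∩ CA · BD = -129]
   → C = (10, -15)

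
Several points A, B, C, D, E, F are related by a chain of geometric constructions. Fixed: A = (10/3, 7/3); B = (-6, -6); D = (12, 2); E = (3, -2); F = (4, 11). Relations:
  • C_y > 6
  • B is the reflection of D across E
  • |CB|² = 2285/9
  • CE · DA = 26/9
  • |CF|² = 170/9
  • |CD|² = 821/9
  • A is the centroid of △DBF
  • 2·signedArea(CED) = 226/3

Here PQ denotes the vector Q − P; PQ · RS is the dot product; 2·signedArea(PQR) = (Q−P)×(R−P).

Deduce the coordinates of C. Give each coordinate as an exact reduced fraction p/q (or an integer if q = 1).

C = (11/3, 20/3)

1. C_x = 11/3  [CE · DA = 26/9 ∩ 2·signedArea(CED) = 226/3]
2. C_y = 20/3  [CE · DA = 26/9 ∩ 2·signedArea(CED) = 226/3]
   → C = (11/3, 20/3)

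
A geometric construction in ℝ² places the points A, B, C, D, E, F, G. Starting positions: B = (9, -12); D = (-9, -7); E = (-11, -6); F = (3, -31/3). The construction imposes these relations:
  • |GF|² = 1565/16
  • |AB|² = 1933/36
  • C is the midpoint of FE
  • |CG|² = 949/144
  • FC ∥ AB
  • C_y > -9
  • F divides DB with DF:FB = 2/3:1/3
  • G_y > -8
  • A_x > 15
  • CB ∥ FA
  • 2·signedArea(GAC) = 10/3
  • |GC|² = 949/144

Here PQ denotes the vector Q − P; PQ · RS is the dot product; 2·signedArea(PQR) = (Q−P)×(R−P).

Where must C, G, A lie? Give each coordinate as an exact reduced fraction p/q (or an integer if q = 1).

1. C_x = -4  [C is the midpoint of FE]
2. C_y = -49/6  [C is the midpoint of FE]
   → C = (-4, -49/6)
3. A_x = 16  [FC ∥ AB ∩ CB ∥ FA]
4. A_y = -85/6  [FC ∥ AB ∩ CB ∥ FA]
   → A = (16, -85/6)
5. G_x = -13/2  [line -6·x + -20·y + -572/3 = 0 ∩ |GC|² = 949/144]
6. G_y = -91/12  [line -6·x + -20·y + -572/3 = 0 ∩ |GC|² = 949/144]
   → G = (-13/2, -91/12)

A = (16, -85/6)
C = (-4, -49/6)
G = (-13/2, -91/12)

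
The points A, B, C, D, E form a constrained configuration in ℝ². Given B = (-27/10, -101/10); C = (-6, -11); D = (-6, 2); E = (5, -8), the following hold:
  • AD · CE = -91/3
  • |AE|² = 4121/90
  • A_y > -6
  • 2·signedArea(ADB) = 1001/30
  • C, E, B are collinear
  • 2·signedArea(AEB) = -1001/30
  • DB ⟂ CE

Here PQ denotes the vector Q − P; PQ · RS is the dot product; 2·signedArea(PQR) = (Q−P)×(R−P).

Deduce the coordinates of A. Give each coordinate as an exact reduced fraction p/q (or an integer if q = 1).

A = (-37/30, -161/30)

1. A_x = -37/30  [AD · CE = -91/3 ∩ 2·signedArea(AEB) = -1001/30]
2. A_y = -161/30  [AD · CE = -91/3 ∩ 2·signedArea(AEB) = -1001/30]
   → A = (-37/30, -161/30)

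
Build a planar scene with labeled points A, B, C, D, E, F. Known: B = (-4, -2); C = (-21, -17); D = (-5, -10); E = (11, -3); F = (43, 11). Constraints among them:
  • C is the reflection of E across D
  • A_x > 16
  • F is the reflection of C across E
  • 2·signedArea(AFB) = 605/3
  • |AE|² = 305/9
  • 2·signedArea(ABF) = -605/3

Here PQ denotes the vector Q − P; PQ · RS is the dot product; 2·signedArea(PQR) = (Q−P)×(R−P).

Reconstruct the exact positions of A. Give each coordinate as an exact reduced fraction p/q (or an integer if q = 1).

1. A_x = 49/3  [line 13·x + -47·y + -731/3 = 0 ∩ |AE|² = 305/9]
2. A_y = -2/3  [line 13·x + -47·y + -731/3 = 0 ∩ |AE|² = 305/9]
   → A = (49/3, -2/3)

A = (49/3, -2/3)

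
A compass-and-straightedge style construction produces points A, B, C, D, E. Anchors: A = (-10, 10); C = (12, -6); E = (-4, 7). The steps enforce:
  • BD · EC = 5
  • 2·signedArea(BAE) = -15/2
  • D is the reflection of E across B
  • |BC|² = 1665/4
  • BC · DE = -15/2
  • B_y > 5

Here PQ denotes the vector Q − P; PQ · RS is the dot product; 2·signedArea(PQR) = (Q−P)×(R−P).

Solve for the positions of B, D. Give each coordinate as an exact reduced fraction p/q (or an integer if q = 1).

B = (-9/2, 6)
D = (-5, 5)

1. B_x = -9/2  [line 3·x + 6·y + -45/2 = 0 ∩ |BC|² = 1665/4]
2. B_y = 6  [line 3·x + 6·y + -45/2 = 0 ∩ |BC|² = 1665/4]
   → B = (-9/2, 6)
3. D_x = -5  [BC · DE = -15/2 ∩ D is the reflection of E across B]
4. D_y = 5  [BC · DE = -15/2 ∩ D is the reflection of E across B]
   → D = (-5, 5)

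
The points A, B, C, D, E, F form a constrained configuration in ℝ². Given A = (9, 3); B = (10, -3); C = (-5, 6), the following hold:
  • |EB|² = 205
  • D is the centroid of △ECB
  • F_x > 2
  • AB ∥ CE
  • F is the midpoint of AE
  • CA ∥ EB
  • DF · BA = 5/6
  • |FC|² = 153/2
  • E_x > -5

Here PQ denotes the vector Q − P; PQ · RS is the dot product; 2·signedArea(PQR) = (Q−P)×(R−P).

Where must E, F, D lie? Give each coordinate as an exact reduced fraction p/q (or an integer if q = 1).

1. E_x = -4  [CA ∥ EB ∩ AB ∥ CE]
2. E_y = 0  [CA ∥ EB ∩ AB ∥ CE]
   → E = (-4, 0)
3. F_x = 5/2  [F is the midpoint of AE]
4. F_y = 3/2  [F is the midpoint of AE]
   → F = (5/2, 3/2)
5. D_x = 1/3  [D is the centroid of △ECB]
6. D_y = 1  [D is the centroid of △ECB]
   → D = (1/3, 1)

D = (1/3, 1)
E = (-4, 0)
F = (5/2, 3/2)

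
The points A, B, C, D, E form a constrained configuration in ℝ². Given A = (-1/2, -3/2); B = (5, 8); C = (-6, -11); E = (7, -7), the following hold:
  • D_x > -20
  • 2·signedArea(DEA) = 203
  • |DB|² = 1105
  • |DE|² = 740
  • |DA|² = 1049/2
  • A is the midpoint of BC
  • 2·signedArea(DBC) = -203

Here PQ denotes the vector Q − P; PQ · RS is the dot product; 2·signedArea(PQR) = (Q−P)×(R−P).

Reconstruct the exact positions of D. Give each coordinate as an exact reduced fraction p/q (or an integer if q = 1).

D = (-19, -15)

1. D_x = -19  [2·signedArea(DEA) = 203 ∩ 2·signedArea(DBC) = -203]
2. D_y = -15  [2·signedArea(DEA) = 203 ∩ 2·signedArea(DBC) = -203]
   → D = (-19, -15)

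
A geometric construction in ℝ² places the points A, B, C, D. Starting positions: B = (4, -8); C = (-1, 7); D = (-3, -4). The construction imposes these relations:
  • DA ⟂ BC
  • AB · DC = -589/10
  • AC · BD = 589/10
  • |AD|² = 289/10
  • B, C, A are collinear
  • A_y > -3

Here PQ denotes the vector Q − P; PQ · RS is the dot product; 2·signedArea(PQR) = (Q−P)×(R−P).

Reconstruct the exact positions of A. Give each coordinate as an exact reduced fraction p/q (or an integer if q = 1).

1. A_x = 21/10  [B, C, A are collinear ∩ DA ⟂ BC]
2. A_y = -23/10  [B, C, A are collinear ∩ DA ⟂ BC]
   → A = (21/10, -23/10)

A = (21/10, -23/10)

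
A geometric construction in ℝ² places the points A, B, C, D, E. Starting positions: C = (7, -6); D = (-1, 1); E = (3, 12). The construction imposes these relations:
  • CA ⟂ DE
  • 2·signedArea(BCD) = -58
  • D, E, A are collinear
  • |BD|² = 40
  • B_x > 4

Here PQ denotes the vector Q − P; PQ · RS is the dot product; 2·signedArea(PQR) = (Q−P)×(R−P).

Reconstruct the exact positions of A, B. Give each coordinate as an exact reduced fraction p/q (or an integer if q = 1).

1. A_x = -317/137  [D, E, A are collinear ∩ CA ⟂ DE]
2. A_y = -358/137  [D, E, A are collinear ∩ CA ⟂ DE]
   → A = (-317/137, -358/137)
3. B_x = 5  [line -7·x + -8·y + 59 = 0 ∩ |BD|² = 40]
4. B_y = 3  [line -7·x + -8·y + 59 = 0 ∩ |BD|² = 40]
   → B = (5, 3)

A = (-317/137, -358/137)
B = (5, 3)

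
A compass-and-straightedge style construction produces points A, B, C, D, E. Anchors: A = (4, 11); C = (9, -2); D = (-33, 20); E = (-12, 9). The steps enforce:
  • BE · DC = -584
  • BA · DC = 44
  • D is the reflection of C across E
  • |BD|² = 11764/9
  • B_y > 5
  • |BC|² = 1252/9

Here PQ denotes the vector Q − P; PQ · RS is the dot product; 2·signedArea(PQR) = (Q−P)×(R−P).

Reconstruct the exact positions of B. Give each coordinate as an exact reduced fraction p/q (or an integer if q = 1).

B = (1/3, 6)

1. B_x = 1/3  [line -42·x + 22·y + -118 = 0 ∩ |BC|² = 1252/9]
2. B_y = 6  [line -42·x + 22·y + -118 = 0 ∩ |BC|² = 1252/9]
   → B = (1/3, 6)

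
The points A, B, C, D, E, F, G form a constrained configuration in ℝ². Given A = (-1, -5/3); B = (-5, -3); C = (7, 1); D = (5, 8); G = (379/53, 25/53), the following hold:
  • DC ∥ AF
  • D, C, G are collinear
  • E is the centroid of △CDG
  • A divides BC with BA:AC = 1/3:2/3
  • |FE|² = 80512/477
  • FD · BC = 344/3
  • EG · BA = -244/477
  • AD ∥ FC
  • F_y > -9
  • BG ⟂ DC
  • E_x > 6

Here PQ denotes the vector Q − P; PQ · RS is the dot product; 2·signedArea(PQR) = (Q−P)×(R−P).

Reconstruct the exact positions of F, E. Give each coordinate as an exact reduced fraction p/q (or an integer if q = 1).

E = (1015/159, 502/159)
F = (1, -26/3)

1. F_x = 1  [AD ∥ FC ∩ DC ∥ AF]
2. F_y = -26/3  [AD ∥ FC ∩ DC ∥ AF]
   → F = (1, -26/3)
3. E_x = 1015/159  [E is the centroid of △CDG]
4. E_y = 502/159  [E is the centroid of △CDG]
   → E = (1015/159, 502/159)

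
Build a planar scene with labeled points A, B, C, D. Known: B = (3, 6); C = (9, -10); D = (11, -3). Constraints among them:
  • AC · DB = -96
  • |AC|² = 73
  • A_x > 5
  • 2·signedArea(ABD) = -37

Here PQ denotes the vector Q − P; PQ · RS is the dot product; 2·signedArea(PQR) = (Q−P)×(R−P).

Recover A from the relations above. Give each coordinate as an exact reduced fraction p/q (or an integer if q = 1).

A = (6, -2)

1. A_x = 6  [2·signedArea(ABD) = -37 ∩ AC · DB = -96]
2. A_y = -2  [2·signedArea(ABD) = -37 ∩ AC · DB = -96]
   → A = (6, -2)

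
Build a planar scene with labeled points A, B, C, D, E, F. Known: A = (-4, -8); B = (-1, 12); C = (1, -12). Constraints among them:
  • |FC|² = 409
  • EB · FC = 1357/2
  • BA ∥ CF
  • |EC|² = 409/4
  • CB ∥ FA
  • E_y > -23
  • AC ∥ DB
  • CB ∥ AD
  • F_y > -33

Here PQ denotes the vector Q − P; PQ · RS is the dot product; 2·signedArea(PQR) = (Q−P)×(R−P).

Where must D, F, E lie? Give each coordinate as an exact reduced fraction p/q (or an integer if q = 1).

D = (-6, 16)
E = (-1/2, -22)
F = (-2, -32)

1. D_x = -6  [AC ∥ DB ∩ CB ∥ AD]
2. D_y = 16  [AC ∥ DB ∩ CB ∥ AD]
   → D = (-6, 16)
3. F_x = -2  [CB ∥ FA ∩ BA ∥ CF]
4. F_y = -32  [CB ∥ FA ∩ BA ∥ CF]
   → F = (-2, -32)
5. E_x = -1/2  [line -3·x + -20·y + -883/2 = 0 ∩ |EC|² = 409/4]
6. E_y = -22  [line -3·x + -20·y + -883/2 = 0 ∩ |EC|² = 409/4]
   → E = (-1/2, -22)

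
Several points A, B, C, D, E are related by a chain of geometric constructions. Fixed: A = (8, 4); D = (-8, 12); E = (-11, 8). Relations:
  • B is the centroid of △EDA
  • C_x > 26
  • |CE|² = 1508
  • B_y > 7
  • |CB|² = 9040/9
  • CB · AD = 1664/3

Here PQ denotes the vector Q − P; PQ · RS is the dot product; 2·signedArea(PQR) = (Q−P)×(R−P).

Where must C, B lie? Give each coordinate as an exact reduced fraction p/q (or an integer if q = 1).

B = (-11/3, 8)
C = (27, 0)

1. B_x = -11/3  [B is the centroid of △EDA]
2. B_y = 8  [B is the centroid of △EDA]
   → B = (-11/3, 8)
3. C_x = 27  [line 16·x + -8·y + -432 = 0 ∩ |CB|² = 9040/9]
4. C_y = 0  [line 16·x + -8·y + -432 = 0 ∩ |CB|² = 9040/9]
   → C = (27, 0)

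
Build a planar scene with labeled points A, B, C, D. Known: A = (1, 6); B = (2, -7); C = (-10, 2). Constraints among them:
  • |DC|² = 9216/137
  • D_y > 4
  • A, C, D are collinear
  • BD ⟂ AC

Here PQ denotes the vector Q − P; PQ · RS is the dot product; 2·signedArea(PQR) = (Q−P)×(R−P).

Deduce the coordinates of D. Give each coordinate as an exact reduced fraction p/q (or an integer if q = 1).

1. D_x = -314/137  [A, C, D are collinear ∩ BD ⟂ AC]
2. D_y = 658/137  [A, C, D are collinear ∩ BD ⟂ AC]
   → D = (-314/137, 658/137)

D = (-314/137, 658/137)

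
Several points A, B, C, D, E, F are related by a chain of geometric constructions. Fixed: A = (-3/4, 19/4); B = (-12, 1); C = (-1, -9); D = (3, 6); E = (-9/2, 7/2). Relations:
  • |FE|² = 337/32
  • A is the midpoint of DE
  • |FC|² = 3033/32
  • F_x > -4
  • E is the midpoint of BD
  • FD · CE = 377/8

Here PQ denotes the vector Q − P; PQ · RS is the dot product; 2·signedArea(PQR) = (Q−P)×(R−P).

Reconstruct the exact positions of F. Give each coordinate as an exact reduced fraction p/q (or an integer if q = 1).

F = (-29/8, 3/8)

1. F_x = -29/8  [line 7/2·x + -25/2·y + 139/8 = 0 ∩ |FE|² = 337/32]
2. F_y = 3/8  [line 7/2·x + -25/2·y + 139/8 = 0 ∩ |FE|² = 337/32]
   → F = (-29/8, 3/8)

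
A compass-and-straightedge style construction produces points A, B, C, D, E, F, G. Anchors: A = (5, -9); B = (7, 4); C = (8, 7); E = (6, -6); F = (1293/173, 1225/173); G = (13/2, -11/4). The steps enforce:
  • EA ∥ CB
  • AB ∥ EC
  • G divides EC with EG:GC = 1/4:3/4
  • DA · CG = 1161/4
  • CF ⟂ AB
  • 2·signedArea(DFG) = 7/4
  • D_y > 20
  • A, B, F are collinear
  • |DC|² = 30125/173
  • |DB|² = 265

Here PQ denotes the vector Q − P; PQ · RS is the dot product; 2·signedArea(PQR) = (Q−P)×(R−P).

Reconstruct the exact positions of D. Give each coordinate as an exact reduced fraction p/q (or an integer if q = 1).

1. D_x = 1548/173  [2·signedArea(DFG) = 7/4 ∩ DA · CG = 1161/4]
2. D_y = 3488/173  [2·signedArea(DFG) = 7/4 ∩ DA · CG = 1161/4]
   → D = (1548/173, 3488/173)

D = (1548/173, 3488/173)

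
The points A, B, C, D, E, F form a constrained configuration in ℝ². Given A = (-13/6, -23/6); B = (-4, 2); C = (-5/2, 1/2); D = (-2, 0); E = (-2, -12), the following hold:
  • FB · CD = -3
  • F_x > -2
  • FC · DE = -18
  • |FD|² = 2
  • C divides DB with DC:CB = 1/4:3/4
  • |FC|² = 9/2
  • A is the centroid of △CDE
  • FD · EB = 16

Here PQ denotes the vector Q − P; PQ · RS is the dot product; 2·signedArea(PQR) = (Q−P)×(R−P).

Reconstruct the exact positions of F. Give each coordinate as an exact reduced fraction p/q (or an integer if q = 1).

F = (-1, -1)

1. F_x = -1  [FD · EB = 16 ∩ FC · DE = -18]
2. F_y = -1  [FD · EB = 16 ∩ FC · DE = -18]
   → F = (-1, -1)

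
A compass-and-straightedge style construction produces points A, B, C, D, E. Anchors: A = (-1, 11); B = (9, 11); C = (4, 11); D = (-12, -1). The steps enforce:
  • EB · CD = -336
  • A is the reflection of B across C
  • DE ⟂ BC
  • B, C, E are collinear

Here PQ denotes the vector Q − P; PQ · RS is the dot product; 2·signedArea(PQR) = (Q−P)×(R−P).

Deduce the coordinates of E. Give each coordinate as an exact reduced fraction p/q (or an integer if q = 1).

E = (-12, 11)

1. E_x = -12  [B, C, E are collinear ∩ DE ⟂ BC]
2. E_y = 11  [B, C, E are collinear ∩ DE ⟂ BC]
   → E = (-12, 11)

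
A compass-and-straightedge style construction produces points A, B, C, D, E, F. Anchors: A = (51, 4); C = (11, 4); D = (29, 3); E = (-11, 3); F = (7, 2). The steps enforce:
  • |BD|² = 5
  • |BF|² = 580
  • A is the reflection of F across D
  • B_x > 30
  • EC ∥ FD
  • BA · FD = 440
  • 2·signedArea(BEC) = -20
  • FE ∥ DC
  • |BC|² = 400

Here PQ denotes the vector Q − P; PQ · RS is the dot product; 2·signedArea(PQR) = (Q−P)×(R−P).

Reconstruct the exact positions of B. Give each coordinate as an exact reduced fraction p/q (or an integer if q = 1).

1. B_x = 31  [2·signedArea(BEC) = -20 ∩ BA · FD = 440]
2. B_y = 4  [2·signedArea(BEC) = -20 ∩ BA · FD = 440]
   → B = (31, 4)

B = (31, 4)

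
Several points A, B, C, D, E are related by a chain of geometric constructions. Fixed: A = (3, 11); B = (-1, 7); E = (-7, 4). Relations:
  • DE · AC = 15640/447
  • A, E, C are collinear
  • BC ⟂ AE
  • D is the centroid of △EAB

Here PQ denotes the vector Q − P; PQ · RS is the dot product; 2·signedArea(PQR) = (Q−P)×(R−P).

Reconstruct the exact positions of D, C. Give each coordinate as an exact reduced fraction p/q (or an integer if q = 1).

1. D_x = -5/3  [D is the centroid of △EAB]
2. D_y = 22/3  [D is the centroid of △EAB]
   → D = (-5/3, 22/3)
3. C_x = -233/149  [A, E, C are collinear ∩ BC ⟂ AE]
4. C_y = 1163/149  [A, E, C are collinear ∩ BC ⟂ AE]
   → C = (-233/149, 1163/149)

C = (-233/149, 1163/149)
D = (-5/3, 22/3)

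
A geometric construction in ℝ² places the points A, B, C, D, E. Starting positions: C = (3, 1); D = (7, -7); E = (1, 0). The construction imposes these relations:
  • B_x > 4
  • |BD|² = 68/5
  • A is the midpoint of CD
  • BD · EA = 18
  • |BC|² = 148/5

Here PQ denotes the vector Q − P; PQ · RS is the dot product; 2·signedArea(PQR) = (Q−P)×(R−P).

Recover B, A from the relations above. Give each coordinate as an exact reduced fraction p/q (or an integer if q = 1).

1. A_x = 5  [A is the midpoint of CD]
2. A_y = -3  [A is the midpoint of CD]
   → A = (5, -3)
3. B_x = 23/5  [line -4·x + 3·y + 31 = 0 ∩ |BD|² = 68/5]
4. B_y = -21/5  [line -4·x + 3·y + 31 = 0 ∩ |BD|² = 68/5]
   → B = (23/5, -21/5)

A = (5, -3)
B = (23/5, -21/5)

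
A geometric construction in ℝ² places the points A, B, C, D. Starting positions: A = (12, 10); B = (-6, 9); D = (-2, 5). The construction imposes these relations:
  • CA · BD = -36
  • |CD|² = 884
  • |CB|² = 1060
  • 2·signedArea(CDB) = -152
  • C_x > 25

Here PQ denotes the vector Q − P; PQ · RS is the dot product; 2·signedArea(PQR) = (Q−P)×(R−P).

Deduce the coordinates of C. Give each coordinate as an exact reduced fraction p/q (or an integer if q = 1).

1. C_x = 26  [2·signedArea(CDB) = -152 ∩ CA · BD = -36]
2. C_y = 15  [2·signedArea(CDB) = -152 ∩ CA · BD = -36]
   → C = (26, 15)

C = (26, 15)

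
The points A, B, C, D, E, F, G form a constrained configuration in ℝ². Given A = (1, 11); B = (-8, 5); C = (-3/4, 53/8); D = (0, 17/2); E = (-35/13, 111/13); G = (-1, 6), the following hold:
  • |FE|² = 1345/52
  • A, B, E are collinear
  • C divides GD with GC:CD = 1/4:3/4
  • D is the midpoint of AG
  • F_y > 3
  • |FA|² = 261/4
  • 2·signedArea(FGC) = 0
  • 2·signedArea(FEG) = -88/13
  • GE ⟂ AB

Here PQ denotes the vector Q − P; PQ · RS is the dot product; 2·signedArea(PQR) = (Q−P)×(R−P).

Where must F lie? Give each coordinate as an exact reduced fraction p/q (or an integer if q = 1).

F = (-2, 7/2)

1. F_x = -2  [2·signedArea(FGC) = 0 ∩ 2·signedArea(FEG) = -88/13]
2. F_y = 7/2  [2·signedArea(FGC) = 0 ∩ 2·signedArea(FEG) = -88/13]
   → F = (-2, 7/2)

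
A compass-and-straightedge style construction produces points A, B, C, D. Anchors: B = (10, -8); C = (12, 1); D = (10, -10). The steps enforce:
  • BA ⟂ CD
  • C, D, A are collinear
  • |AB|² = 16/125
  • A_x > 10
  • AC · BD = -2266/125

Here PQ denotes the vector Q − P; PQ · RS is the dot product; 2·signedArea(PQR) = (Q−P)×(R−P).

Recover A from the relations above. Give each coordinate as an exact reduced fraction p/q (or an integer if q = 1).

A = (1294/125, -1008/125)

1. A_x = 1294/125  [C, D, A are collinear ∩ BA ⟂ CD]
2. A_y = -1008/125  [C, D, A are collinear ∩ BA ⟂ CD]
   → A = (1294/125, -1008/125)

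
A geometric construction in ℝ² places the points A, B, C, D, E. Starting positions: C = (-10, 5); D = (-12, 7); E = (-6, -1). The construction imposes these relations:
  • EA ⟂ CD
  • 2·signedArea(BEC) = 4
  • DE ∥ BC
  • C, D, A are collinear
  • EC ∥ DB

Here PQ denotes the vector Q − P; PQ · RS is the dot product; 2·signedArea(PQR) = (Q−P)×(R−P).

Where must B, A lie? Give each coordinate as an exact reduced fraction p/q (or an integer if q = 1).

1. B_x = -16  [DE ∥ BC ∩ EC ∥ DB]
2. B_y = 13  [DE ∥ BC ∩ EC ∥ DB]
   → B = (-16, 13)
3. A_x = -5  [C, D, A are collinear ∩ EA ⟂ CD]
4. A_y = 0  [C, D, A are collinear ∩ EA ⟂ CD]
   → A = (-5, 0)

A = (-5, 0)
B = (-16, 13)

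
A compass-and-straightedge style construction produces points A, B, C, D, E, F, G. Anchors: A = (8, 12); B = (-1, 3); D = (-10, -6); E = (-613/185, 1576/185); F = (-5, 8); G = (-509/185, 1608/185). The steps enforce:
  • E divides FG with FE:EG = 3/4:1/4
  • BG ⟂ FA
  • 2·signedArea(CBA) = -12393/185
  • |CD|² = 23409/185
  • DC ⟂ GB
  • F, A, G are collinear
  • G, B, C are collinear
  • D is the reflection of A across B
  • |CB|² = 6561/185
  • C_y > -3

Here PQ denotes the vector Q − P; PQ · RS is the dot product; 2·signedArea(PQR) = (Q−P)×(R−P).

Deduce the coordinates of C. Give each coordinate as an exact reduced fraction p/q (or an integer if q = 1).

1. C_x = 139/185  [G, B, C are collinear ∩ DC ⟂ GB]
2. C_y = -498/185  [G, B, C are collinear ∩ DC ⟂ GB]
   → C = (139/185, -498/185)

C = (139/185, -498/185)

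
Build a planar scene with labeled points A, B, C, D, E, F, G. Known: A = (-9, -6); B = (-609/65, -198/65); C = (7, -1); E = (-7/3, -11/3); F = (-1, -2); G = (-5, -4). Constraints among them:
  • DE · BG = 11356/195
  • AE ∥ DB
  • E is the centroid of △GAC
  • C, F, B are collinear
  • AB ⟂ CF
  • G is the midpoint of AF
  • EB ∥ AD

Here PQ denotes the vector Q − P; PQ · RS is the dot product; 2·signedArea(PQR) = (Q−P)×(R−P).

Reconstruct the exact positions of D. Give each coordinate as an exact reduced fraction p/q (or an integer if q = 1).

D = (-3127/195, -1049/195)

1. D_x = -3127/195  [AE ∥ DB ∩ EB ∥ AD]
2. D_y = -1049/195  [AE ∥ DB ∩ EB ∥ AD]
   → D = (-3127/195, -1049/195)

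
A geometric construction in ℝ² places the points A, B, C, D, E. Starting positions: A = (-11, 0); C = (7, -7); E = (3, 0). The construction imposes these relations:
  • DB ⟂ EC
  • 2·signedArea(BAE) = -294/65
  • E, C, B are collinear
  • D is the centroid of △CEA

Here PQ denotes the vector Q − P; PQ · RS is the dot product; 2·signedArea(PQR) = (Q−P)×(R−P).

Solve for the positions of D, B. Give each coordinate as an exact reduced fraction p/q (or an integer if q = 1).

1. D_x = -1/3  [D is the centroid of △CEA]
2. D_y = -7/3  [D is the centroid of △CEA]
   → D = (-1/3, -7/3)
3. B_x = 207/65  [E, C, B are collinear ∩ DB ⟂ EC]
4. B_y = -21/65  [E, C, B are collinear ∩ DB ⟂ EC]
   → B = (207/65, -21/65)

B = (207/65, -21/65)
D = (-1/3, -7/3)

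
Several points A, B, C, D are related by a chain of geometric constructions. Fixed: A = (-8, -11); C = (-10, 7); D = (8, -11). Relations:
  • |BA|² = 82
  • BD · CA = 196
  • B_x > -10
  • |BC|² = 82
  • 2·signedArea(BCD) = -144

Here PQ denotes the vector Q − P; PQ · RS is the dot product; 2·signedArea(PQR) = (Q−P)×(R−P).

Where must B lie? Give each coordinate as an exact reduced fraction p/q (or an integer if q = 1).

1. B_x = -9  [BD · CA = 196 ∩ 2·signedArea(BCD) = -144]
2. B_y = -2  [BD · CA = 196 ∩ 2·signedArea(BCD) = -144]
   → B = (-9, -2)

B = (-9, -2)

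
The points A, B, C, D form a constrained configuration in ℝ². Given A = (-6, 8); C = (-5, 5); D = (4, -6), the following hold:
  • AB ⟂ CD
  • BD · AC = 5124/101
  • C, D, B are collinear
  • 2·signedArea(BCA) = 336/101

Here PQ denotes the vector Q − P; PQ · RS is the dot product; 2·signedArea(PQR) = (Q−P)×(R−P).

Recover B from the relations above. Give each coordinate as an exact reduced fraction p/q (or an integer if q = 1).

1. B_x = -694/101  [C, D, B are collinear ∩ AB ⟂ CD]
2. B_y = 736/101  [C, D, B are collinear ∩ AB ⟂ CD]
   → B = (-694/101, 736/101)

B = (-694/101, 736/101)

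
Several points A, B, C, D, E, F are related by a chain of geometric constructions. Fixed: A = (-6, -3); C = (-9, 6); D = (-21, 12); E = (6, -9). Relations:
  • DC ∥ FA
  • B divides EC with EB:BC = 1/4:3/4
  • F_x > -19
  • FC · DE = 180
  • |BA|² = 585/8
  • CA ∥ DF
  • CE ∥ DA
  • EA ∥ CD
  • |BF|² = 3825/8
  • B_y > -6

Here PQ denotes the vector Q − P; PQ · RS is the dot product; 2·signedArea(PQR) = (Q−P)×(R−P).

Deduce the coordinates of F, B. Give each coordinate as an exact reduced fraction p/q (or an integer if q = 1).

B = (9/4, -21/4)
F = (-18, 3)

1. F_x = -18  [DC ∥ FA ∩ CA ∥ DF]
2. F_y = 3  [DC ∥ FA ∩ CA ∥ DF]
   → F = (-18, 3)
3. B_x = 9/4  [B divides EC with EB:BC = 1/4:3/4]
4. B_y = -21/4  [B divides EC with EB:BC = 1/4:3/4]
   → B = (9/4, -21/4)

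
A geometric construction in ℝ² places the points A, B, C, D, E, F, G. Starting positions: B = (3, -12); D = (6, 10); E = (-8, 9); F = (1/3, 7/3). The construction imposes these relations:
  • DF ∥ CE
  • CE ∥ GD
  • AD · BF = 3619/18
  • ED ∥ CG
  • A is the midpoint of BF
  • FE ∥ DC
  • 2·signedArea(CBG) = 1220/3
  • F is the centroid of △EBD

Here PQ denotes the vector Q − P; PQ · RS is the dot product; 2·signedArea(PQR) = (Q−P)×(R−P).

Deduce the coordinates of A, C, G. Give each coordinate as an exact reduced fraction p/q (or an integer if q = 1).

1. A_x = 5/3  [A is the midpoint of BF]
2. A_y = -29/6  [A is the midpoint of BF]
   → A = (5/3, -29/6)
3. C_x = -7/3  [DF ∥ CE ∩ FE ∥ DC]
4. C_y = 50/3  [DF ∥ CE ∩ FE ∥ DC]
   → C = (-7/3, 50/3)
5. G_x = 35/3  [CE ∥ GD ∩ ED ∥ CG]
6. G_y = 53/3  [CE ∥ GD ∩ ED ∥ CG]
   → G = (35/3, 53/3)

A = (5/3, -29/6)
C = (-7/3, 50/3)
G = (35/3, 53/3)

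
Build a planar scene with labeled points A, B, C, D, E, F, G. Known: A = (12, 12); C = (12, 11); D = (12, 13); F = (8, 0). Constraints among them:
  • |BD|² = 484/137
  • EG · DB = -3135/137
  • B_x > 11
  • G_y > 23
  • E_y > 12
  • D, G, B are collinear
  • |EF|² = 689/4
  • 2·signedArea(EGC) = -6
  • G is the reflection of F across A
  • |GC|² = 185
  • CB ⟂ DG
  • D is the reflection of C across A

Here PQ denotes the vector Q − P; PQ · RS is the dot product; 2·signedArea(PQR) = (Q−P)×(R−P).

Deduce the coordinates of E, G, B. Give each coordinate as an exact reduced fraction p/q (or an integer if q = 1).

B = (1556/137, 1539/137)
E = (12, 25/2)
G = (16, 24)

1. G_x = 16  [G is the reflection of F across A]
2. G_y = 24  [G is the reflection of F across A]
   → G = (16, 24)
3. B_x = 1556/137  [D, G, B are collinear ∩ CB ⟂ DG]
4. B_y = 1539/137  [D, G, B are collinear ∩ CB ⟂ DG]
   → B = (1556/137, 1539/137)
5. E_x = 12  [2·signedArea(EGC) = -6 ∩ EG · DB = -3135/137]
6. E_y = 25/2  [2·signedArea(EGC) = -6 ∩ EG · DB = -3135/137]
   → E = (12, 25/2)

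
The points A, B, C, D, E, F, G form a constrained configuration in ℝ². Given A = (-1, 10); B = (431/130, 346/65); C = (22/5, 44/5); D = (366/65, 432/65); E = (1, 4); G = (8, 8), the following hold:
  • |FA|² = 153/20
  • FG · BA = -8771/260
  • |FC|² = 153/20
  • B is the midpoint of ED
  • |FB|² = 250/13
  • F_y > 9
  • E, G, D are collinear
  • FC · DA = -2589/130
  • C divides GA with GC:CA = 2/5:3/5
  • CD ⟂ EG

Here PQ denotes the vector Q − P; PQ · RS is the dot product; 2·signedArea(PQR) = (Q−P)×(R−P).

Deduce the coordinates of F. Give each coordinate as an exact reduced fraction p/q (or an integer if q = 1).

1. F_x = 17/10  [FG · BA = -8771/260 ∩ FC · DA = -2589/130]
2. F_y = 47/5  [FG · BA = -8771/260 ∩ FC · DA = -2589/130]
   → F = (17/10, 47/5)

F = (17/10, 47/5)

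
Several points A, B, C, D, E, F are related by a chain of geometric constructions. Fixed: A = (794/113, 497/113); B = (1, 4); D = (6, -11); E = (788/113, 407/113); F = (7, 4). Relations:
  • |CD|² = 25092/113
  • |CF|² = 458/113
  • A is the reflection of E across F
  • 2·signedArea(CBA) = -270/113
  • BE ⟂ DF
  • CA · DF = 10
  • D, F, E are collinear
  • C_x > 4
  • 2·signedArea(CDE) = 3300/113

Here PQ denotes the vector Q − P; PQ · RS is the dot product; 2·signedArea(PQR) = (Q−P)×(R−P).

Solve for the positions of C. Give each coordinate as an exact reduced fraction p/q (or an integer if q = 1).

C = (564/113, 437/113)

1. C_x = 564/113  [2·signedArea(CBA) = -270/113 ∩ CA · DF = 10]
2. C_y = 437/113  [2·signedArea(CBA) = -270/113 ∩ CA · DF = 10]
   → C = (564/113, 437/113)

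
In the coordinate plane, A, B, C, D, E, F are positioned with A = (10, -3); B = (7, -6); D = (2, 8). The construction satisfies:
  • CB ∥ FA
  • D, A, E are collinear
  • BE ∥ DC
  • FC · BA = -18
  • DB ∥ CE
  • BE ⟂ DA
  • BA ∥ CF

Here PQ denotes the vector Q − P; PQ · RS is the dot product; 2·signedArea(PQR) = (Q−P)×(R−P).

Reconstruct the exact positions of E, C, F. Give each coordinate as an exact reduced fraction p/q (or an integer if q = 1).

1. E_x = 1922/185  [D, A, E are collinear ∩ BE ⟂ DA]
2. E_y = -654/185  [D, A, E are collinear ∩ BE ⟂ DA]
   → E = (1922/185, -654/185)
3. C_x = 997/185  [DB ∥ CE ∩ BE ∥ DC]
4. C_y = 1936/185  [DB ∥ CE ∩ BE ∥ DC]
   → C = (997/185, 1936/185)
5. F_x = 1552/185  [CB ∥ FA ∩ BA ∥ CF]
6. F_y = 2491/185  [CB ∥ FA ∩ BA ∥ CF]
   → F = (1552/185, 2491/185)

C = (997/185, 1936/185)
E = (1922/185, -654/185)
F = (1552/185, 2491/185)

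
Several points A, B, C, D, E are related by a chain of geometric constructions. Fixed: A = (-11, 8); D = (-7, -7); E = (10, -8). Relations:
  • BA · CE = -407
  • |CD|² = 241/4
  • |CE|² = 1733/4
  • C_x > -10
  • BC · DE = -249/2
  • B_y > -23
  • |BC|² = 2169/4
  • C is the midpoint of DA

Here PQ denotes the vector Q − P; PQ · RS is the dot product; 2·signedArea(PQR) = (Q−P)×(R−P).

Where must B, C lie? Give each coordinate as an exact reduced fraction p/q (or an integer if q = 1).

B = (-3, -22)
C = (-9, 1/2)

1. C_x = -9  [C is the midpoint of DA]
2. C_y = 1/2  [C is the midpoint of DA]
   → C = (-9, 1/2)
3. B_x = -3  [BA · CE = -407 ∩ BC · DE = -249/2]
4. B_y = -22  [BA · CE = -407 ∩ BC · DE = -249/2]
   → B = (-3, -22)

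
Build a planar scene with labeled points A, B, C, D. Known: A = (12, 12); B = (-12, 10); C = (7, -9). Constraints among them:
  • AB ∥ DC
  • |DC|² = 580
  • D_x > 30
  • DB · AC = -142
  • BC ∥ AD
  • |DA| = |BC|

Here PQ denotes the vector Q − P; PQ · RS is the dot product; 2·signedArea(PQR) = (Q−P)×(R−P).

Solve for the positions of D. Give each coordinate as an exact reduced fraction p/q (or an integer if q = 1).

D = (31, -7)

1. D_x = 31  [AB ∥ DC ∩ BC ∥ AD]
2. D_y = -7  [AB ∥ DC ∩ BC ∥ AD]
   → D = (31, -7)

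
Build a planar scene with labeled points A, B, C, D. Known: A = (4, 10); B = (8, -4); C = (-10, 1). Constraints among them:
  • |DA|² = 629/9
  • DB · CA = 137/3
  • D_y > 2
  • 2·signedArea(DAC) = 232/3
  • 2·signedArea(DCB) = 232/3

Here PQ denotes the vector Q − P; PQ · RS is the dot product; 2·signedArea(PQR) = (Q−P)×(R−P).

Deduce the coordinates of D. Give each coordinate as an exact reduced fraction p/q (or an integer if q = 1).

1. D_x = 2/3  [2·signedArea(DAC) = 232/3 ∩ DB · CA = 137/3]
2. D_y = 7/3  [2·signedArea(DAC) = 232/3 ∩ DB · CA = 137/3]
   → D = (2/3, 7/3)

D = (2/3, 7/3)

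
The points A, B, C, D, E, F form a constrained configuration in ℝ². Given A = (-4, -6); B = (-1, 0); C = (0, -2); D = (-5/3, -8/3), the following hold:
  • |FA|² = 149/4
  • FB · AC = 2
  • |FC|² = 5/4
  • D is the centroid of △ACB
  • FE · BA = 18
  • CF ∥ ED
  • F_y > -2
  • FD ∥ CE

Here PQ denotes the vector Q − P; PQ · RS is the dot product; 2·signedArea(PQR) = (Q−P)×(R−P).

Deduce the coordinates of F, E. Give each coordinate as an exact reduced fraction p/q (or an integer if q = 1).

1. F_x = -1/2  [line -4·x + -4·y + -6 = 0 ∩ |FA|² = 149/4]
2. F_y = -1  [line -4·x + -4·y + -6 = 0 ∩ |FA|² = 149/4]
   → F = (-1/2, -1)
3. E_x = -7/6  [FE · BA = 18 ∩ CF ∥ ED]
4. E_y = -11/3  [FE · BA = 18 ∩ CF ∥ ED]
   → E = (-7/6, -11/3)

E = (-7/6, -11/3)
F = (-1/2, -1)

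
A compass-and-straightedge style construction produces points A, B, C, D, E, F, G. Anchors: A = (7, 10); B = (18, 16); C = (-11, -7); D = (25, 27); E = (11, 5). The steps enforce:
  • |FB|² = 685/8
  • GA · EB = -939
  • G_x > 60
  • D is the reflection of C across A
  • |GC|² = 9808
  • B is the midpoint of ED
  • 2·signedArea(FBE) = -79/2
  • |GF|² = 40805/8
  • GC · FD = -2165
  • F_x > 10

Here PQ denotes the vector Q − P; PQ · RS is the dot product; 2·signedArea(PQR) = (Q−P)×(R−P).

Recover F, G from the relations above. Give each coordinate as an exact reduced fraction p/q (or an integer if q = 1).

1. G_x = 61  [line -7·x + -11·y + 1098 = 0 ∩ |GC|² = 9808]
2. G_y = 61  [line -7·x + -11·y + 1098 = 0 ∩ |GC|² = 9808]
   → G = (61, 61)
3. F_x = 43/4  [2·signedArea(FBE) = -79/2 ∩ GC · FD = -2165]
4. F_y = 41/4  [2·signedArea(FBE) = -79/2 ∩ GC · FD = -2165]
   → F = (43/4, 41/4)

F = (43/4, 41/4)
G = (61, 61)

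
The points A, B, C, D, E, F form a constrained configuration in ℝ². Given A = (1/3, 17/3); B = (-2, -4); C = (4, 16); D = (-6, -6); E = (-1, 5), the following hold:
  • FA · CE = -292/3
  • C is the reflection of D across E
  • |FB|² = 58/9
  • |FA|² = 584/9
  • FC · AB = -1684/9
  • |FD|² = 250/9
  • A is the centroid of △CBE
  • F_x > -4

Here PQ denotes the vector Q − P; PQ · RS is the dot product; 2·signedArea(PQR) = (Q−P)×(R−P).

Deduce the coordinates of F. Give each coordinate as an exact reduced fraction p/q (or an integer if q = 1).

F = (-3, -5/3)

1. F_x = -3  [FC · AB = -1684/9 ∩ FA · CE = -292/3]
2. F_y = -5/3  [FC · AB = -1684/9 ∩ FA · CE = -292/3]
   → F = (-3, -5/3)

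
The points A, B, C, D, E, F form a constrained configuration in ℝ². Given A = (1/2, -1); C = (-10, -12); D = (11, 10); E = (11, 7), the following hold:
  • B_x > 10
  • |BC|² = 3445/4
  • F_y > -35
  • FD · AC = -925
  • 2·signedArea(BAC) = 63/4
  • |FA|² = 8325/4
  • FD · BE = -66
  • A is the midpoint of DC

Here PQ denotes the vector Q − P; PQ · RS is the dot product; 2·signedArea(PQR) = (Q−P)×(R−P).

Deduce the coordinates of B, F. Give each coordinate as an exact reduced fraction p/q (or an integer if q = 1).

1. B_x = 11  [line 11·x + -21/2·y + -127/4 = 0 ∩ |BC|² = 3445/4]
2. B_y = 17/2  [line 11·x + -21/2·y + -127/4 = 0 ∩ |BC|² = 3445/4]
   → B = (11, 17/2)
3. F_x = -31  [FD · AC = -925 ∩ FD · BE = -66]
4. F_y = -34  [FD · AC = -925 ∩ FD · BE = -66]
   → F = (-31, -34)

B = (11, 17/2)
F = (-31, -34)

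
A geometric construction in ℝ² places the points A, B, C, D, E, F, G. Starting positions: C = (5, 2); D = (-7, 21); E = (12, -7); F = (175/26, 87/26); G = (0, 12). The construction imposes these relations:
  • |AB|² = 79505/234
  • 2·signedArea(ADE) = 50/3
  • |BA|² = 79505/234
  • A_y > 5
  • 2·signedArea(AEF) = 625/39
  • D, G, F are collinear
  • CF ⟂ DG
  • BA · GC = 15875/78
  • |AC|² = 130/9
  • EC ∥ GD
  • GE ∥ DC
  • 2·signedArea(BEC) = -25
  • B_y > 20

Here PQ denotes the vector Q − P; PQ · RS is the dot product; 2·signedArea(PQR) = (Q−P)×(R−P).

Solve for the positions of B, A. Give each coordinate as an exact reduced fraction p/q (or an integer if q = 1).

1. A_x = 4  [2·signedArea(ADE) = 50/3 ∩ 2·signedArea(AEF) = 625/39]
2. A_y = 17/3  [2·signedArea(ADE) = 50/3 ∩ 2·signedArea(AEF) = 625/39]
   → A = (4, 17/3)
3. B_x = -175/26  [2·signedArea(BEC) = -25 ∩ BA · GC = 15875/78]
4. B_y = 537/26  [2·signedArea(BEC) = -25 ∩ BA · GC = 15875/78]
   → B = (-175/26, 537/26)

A = (4, 17/3)
B = (-175/26, 537/26)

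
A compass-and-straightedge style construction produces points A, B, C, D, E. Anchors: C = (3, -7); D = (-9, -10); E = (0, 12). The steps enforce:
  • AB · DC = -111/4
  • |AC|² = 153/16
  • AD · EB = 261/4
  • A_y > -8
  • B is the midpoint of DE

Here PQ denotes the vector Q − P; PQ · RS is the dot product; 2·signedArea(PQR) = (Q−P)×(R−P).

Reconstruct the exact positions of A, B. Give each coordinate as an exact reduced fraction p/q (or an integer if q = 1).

1. B_x = -9/2  [B is the midpoint of DE]
2. B_y = 1  [B is the midpoint of DE]
   → B = (-9/2, 1)
3. A_x = 0  [AD · EB = 261/4 ∩ AB · DC = -111/4]
4. A_y = -31/4  [AD · EB = 261/4 ∩ AB · DC = -111/4]
   → A = (0, -31/4)

A = (0, -31/4)
B = (-9/2, 1)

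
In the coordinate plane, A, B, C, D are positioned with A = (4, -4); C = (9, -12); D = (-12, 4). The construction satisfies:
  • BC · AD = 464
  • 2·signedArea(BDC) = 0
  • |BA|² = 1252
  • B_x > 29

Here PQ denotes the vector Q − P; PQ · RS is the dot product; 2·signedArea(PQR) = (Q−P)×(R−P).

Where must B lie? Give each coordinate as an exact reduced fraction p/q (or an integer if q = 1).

1. B_x = 30  [2·signedArea(BDC) = 0 ∩ BC · AD = 464]
2. B_y = -28  [2·signedArea(BDC) = 0 ∩ BC · AD = 464]
   → B = (30, -28)

B = (30, -28)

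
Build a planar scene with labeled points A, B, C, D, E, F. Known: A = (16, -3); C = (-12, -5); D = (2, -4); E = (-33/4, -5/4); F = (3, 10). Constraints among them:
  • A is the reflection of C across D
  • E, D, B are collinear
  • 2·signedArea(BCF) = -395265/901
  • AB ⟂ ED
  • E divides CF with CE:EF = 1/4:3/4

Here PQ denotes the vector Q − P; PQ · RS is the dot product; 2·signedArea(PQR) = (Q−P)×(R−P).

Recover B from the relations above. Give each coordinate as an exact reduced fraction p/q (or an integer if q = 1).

1. B_x = 26687/1802  [E, D, B are collinear ∩ AB ⟂ ED]
2. B_y = -13401/1802  [E, D, B are collinear ∩ AB ⟂ ED]
   → B = (26687/1802, -13401/1802)

B = (26687/1802, -13401/1802)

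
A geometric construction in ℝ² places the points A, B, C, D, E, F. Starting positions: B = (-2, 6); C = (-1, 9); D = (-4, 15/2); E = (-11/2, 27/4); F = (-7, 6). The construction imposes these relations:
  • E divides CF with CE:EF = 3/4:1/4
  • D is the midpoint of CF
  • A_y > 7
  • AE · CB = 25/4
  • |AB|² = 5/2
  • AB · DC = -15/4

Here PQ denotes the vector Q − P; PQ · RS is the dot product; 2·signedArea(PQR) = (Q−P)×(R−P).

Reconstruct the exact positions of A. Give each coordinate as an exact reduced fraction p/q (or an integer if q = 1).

A = (-3/2, 15/2)

1. A_x = -3/2  [AE · CB = 25/4 ∩ AB · DC = -15/4]
2. A_y = 15/2  [AE · CB = 25/4 ∩ AB · DC = -15/4]
   → A = (-3/2, 15/2)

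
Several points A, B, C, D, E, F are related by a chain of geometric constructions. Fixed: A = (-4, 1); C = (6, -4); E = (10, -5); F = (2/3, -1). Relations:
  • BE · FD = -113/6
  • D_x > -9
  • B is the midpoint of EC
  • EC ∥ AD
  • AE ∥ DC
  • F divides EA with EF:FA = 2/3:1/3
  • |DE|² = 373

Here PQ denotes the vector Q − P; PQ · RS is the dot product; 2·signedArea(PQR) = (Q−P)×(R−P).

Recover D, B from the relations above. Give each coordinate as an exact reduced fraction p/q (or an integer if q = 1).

1. D_x = -8  [AE ∥ DC ∩ EC ∥ AD]
2. D_y = 2  [AE ∥ DC ∩ EC ∥ AD]
   → D = (-8, 2)
3. B_x = 8  [B is the midpoint of EC]
4. B_y = -9/2  [B is the midpoint of EC]
   → B = (8, -9/2)

B = (8, -9/2)
D = (-8, 2)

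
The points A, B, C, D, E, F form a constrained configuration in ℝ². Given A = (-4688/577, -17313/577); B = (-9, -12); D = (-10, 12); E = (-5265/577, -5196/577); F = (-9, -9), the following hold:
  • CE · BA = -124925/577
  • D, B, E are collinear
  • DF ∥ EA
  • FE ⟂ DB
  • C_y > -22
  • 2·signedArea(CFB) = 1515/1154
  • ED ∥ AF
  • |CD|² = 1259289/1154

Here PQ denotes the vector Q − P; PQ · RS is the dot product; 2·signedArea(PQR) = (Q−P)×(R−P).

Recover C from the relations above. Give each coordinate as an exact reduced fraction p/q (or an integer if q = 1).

1. C_x = -9881/1154  [CE · BA = -124925/577 ∩ 2·signedArea(CFB) = 1515/1154]
2. C_y = -24237/1154  [CE · BA = -124925/577 ∩ 2·signedArea(CFB) = 1515/1154]
   → C = (-9881/1154, -24237/1154)

C = (-9881/1154, -24237/1154)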